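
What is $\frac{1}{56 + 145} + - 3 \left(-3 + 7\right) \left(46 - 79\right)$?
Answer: $\frac{79597}{201} \approx 396.0$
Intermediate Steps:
$\frac{1}{56 + 145} + - 3 \left(-3 + 7\right) \left(46 - 79\right) = \frac{1}{201} + \left(-3\right) 4 \left(-33\right) = \frac{1}{201} - -396 = \frac{1}{201} + 396 = \frac{79597}{201}$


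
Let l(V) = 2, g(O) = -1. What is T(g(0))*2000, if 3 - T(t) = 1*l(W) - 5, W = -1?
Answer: 12000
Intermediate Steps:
T(t) = 6 (T(t) = 3 - (1*2 - 5) = 3 - (2 - 5) = 3 - 1*(-3) = 3 + 3 = 6)
T(g(0))*2000 = 6*2000 = 12000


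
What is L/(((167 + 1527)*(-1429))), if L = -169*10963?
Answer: 1852747/2420726 ≈ 0.76537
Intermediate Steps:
L = -1852747
L/(((167 + 1527)*(-1429))) = -1852747*(-1/(1429*(167 + 1527))) = -1852747/(1694*(-1429)) = -1852747/(-2420726) = -1852747*(-1/2420726) = 1852747/2420726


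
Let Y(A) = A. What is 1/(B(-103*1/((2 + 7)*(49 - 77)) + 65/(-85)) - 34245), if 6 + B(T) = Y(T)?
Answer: -4284/146732809 ≈ -2.9196e-5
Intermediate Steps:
B(T) = -6 + T
1/(B(-103*1/((2 + 7)*(49 - 77)) + 65/(-85)) - 34245) = 1/((-6 + (-103*1/((2 + 7)*(49 - 77)) + 65/(-85))) - 34245) = 1/((-6 + (-103/(9*(-28)) + 65*(-1/85))) - 34245) = 1/((-6 + (-103/(-252) - 13/17)) - 34245) = 1/((-6 + (-103*(-1/252) - 13/17)) - 34245) = 1/((-6 + (103/252 - 13/17)) - 34245) = 1/((-6 - 1525/4284) - 34245) = 1/(-27229/4284 - 34245) = 1/(-146732809/4284) = -4284/146732809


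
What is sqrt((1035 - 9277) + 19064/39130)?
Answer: I*sqrt(3154762298870)/19565 ≈ 90.783*I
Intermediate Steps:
sqrt((1035 - 9277) + 19064/39130) = sqrt(-8242 + 19064*(1/39130)) = sqrt(-8242 + 9532/19565) = sqrt(-161245198/19565) = I*sqrt(3154762298870)/19565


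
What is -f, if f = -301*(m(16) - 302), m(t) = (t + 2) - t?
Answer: -90300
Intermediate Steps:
m(t) = 2 (m(t) = (2 + t) - t = 2)
f = 90300 (f = -301*(2 - 302) = -301*(-300) = 90300)
-f = -1*90300 = -90300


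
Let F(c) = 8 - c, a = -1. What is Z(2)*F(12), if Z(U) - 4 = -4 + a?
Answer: 4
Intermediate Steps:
Z(U) = -1 (Z(U) = 4 + (-4 - 1) = 4 - 5 = -1)
Z(2)*F(12) = -(8 - 1*12) = -(8 - 12) = -1*(-4) = 4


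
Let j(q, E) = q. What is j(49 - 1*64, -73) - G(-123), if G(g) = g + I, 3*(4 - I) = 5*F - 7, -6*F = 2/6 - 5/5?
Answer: 2750/27 ≈ 101.85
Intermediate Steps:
F = ⅑ (F = -(2/6 - 5/5)/6 = -(2*(⅙) - 5*⅕)/6 = -(⅓ - 1)/6 = -⅙*(-⅔) = ⅑ ≈ 0.11111)
I = 166/27 (I = 4 - (5*(⅑) - 7)/3 = 4 - (5/9 - 7)/3 = 4 - ⅓*(-58/9) = 4 + 58/27 = 166/27 ≈ 6.1481)
G(g) = 166/27 + g (G(g) = g + 166/27 = 166/27 + g)
j(49 - 1*64, -73) - G(-123) = (49 - 1*64) - (166/27 - 123) = (49 - 64) - 1*(-3155/27) = -15 + 3155/27 = 2750/27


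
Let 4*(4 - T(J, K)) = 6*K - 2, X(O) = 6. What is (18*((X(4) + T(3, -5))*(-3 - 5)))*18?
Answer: -46656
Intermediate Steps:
T(J, K) = 9/2 - 3*K/2 (T(J, K) = 4 - (6*K - 2)/4 = 4 - (-2 + 6*K)/4 = 4 + (½ - 3*K/2) = 9/2 - 3*K/2)
(18*((X(4) + T(3, -5))*(-3 - 5)))*18 = (18*((6 + (9/2 - 3/2*(-5)))*(-3 - 5)))*18 = (18*((6 + (9/2 + 15/2))*(-8)))*18 = (18*((6 + 12)*(-8)))*18 = (18*(18*(-8)))*18 = (18*(-144))*18 = -2592*18 = -46656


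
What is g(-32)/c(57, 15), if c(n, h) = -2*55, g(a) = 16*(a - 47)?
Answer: 632/55 ≈ 11.491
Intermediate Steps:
g(a) = -752 + 16*a (g(a) = 16*(-47 + a) = -752 + 16*a)
c(n, h) = -110
g(-32)/c(57, 15) = (-752 + 16*(-32))/(-110) = (-752 - 512)*(-1/110) = -1264*(-1/110) = 632/55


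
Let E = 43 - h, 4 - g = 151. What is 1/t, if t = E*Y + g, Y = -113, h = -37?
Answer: -1/9187 ≈ -0.00010885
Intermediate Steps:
g = -147 (g = 4 - 1*151 = 4 - 151 = -147)
E = 80 (E = 43 - 1*(-37) = 43 + 37 = 80)
t = -9187 (t = 80*(-113) - 147 = -9040 - 147 = -9187)
1/t = 1/(-9187) = -1/9187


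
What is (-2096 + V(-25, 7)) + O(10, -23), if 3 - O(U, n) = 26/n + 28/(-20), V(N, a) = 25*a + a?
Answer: -219474/115 ≈ -1908.5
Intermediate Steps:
V(N, a) = 26*a
O(U, n) = 22/5 - 26/n (O(U, n) = 3 - (26/n + 28/(-20)) = 3 - (26/n + 28*(-1/20)) = 3 - (26/n - 7/5) = 3 - (-7/5 + 26/n) = 3 + (7/5 - 26/n) = 22/5 - 26/n)
(-2096 + V(-25, 7)) + O(10, -23) = (-2096 + 26*7) + (22/5 - 26/(-23)) = (-2096 + 182) + (22/5 - 26*(-1/23)) = -1914 + (22/5 + 26/23) = -1914 + 636/115 = -219474/115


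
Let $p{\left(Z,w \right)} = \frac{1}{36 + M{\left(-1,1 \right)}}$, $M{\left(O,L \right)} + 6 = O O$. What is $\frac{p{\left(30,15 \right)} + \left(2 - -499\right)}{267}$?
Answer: $\frac{15532}{8277} \approx 1.8765$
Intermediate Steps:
$M{\left(O,L \right)} = -6 + O^{2}$ ($M{\left(O,L \right)} = -6 + O O = -6 + O^{2}$)
$p{\left(Z,w \right)} = \frac{1}{31}$ ($p{\left(Z,w \right)} = \frac{1}{36 - \left(6 - \left(-1\right)^{2}\right)} = \frac{1}{36 + \left(-6 + 1\right)} = \frac{1}{36 - 5} = \frac{1}{31}$)
$\frac{p{\left(30,15 \right)} + \left(2 - -499\right)}{267} = \frac{\frac{1}{31} + \left(2 - -499\right)}{267} = \frac{\frac{1}{31} + \left(2 + 499\right)}{267} = \frac{\frac{1}{31} + 501}{267} = \frac{1}{267} \cdot \frac{15532}{31} = \frac{15532}{8277}$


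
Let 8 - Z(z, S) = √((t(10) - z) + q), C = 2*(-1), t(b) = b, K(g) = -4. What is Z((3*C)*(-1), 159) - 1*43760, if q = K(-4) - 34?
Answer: -43752 - I*√34 ≈ -43752.0 - 5.831*I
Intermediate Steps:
C = -2
q = -38 (q = -4 - 34 = -38)
Z(z, S) = 8 - √(-28 - z) (Z(z, S) = 8 - √((10 - z) - 38) = 8 - √(-28 - z))
Z((3*C)*(-1), 159) - 1*43760 = (8 - √(-28 - 3*(-2)*(-1))) - 1*43760 = (8 - √(-28 - (-6)*(-1))) - 43760 = (8 - √(-28 - 1*6)) - 43760 = (8 - √(-28 - 6)) - 43760 = (8 - √(-34)) - 43760 = (8 - I*√34) - 43760 = -43752 - I*√34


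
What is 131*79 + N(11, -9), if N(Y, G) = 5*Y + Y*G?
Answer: 10305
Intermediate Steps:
N(Y, G) = 5*Y + G*Y
131*79 + N(11, -9) = 131*79 + 11*(5 - 9) = 10349 + 11*(-4) = 10349 - 44 = 10305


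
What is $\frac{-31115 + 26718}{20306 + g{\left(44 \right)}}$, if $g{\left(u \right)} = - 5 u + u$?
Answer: $- \frac{4397}{20130} \approx -0.21843$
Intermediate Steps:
$g{\left(u \right)} = - 4 u$
$\frac{-31115 + 26718}{20306 + g{\left(44 \right)}} = \frac{-31115 + 26718}{20306 - 176} = - \frac{4397}{20306 - 176} = - \frac{4397}{20130}$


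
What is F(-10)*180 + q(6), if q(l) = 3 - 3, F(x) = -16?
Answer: -2880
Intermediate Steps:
q(l) = 0
F(-10)*180 + q(6) = -16*180 + 0 = -2880 + 0 = -2880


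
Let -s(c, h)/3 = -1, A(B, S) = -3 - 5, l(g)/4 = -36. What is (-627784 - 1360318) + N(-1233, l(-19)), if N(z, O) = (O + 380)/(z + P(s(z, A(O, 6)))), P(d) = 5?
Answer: -610347373/307 ≈ -1.9881e+6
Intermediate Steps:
l(g) = -144 (l(g) = 4*(-36) = -144)
A(B, S) = -8
s(c, h) = 3 (s(c, h) = -3*(-1) = 3)
N(z, O) = (380 + O)/(5 + z) (N(z, O) = (O + 380)/(z + 5) = (380 + O)/(5 + z))
(-627784 - 1360318) + N(-1233, l(-19)) = (-627784 - 1360318) + (380 - 144)/(5 - 1233) = -1988102 + 236/(-1228) = -1988102 - 1/1228*236 = -1988102 - 59/307 = -610347373/307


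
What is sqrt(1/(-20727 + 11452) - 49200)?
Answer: I*sqrt(169298430371)/1855 ≈ 221.81*I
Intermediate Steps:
sqrt(1/(-20727 + 11452) - 49200) = sqrt(1/(-9275) - 49200) = sqrt(-1/9275 - 49200) = sqrt(-456330001/9275) = I*sqrt(169298430371)/1855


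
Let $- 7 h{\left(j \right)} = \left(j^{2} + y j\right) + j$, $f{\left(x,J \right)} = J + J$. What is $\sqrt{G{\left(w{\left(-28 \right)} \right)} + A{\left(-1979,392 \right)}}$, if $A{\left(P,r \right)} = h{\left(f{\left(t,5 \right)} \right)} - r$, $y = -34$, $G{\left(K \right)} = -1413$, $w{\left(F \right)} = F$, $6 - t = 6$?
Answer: $\frac{i \sqrt{86835}}{7} \approx 42.097 i$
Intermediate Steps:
$t = 0$ ($t = 6 - 6 = 0$)
$f{\left(x,J \right)} = 2 J$
$h{\left(j \right)} = - \frac{j^{2}}{7} + \frac{33 j}{7}$ ($h{\left(j \right)} = - \frac{\left(j^{2} - 34 j\right) + j}{7} = - \frac{j^{2} - 33 j}{7} = - \frac{j^{2}}{7} + \frac{33 j}{7}$)
$A{\left(P,r \right)} = \frac{230}{7} - r$ ($A{\left(P,r \right)} = \frac{2 \cdot 5 \left(33 - 2 \cdot 5\right)}{7} - r = \frac{1}{7} \cdot 10 \left(33 - 10\right) - r = \frac{1}{7} \cdot 10 \cdot 23 - r = \frac{230}{7} - r$)
$\sqrt{G{\left(w{\left(-28 \right)} \right)} + A{\left(-1979,392 \right)}} = \sqrt{-1413 + \left(\frac{230}{7} - 392\right)} = \sqrt{-1413 - \frac{2514}{7}} = \sqrt{- \frac{12405}{7}} = \frac{i \sqrt{86835}}{7}$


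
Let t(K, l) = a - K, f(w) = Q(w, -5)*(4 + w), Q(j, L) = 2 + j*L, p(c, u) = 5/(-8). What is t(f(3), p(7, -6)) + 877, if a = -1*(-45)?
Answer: 1013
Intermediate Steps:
p(c, u) = -5/8 (p(c, u) = 5*(-⅛) = -5/8)
Q(j, L) = 2 + L*j
a = 45
f(w) = (2 - 5*w)*(4 + w)
t(K, l) = 45 - K
t(f(3), p(7, -6)) + 877 = (45 - (-1)*(-2 + 5*3)*(4 + 3)) + 877 = (45 - (-1)*(-2 + 15)*7) + 877 = (45 - (-1)*13*7) + 877 = (45 - 1*(-91)) + 877 = (45 + 91) + 877 = 136 + 877 = 1013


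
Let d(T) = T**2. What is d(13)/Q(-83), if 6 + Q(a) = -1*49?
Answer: -169/55 ≈ -3.0727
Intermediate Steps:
Q(a) = -55 (Q(a) = -6 - 1*49 = -6 - 49 = -55)
d(13)/Q(-83) = 13**2/(-55) = 169*(-1/55) = -169/55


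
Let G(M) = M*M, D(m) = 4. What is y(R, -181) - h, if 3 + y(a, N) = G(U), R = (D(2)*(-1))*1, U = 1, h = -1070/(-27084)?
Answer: -27619/13542 ≈ -2.0395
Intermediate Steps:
h = 535/13542 (h = -1070*(-1/27084) = 535/13542 ≈ 0.039507)
R = -4 (R = (4*(-1))*1 = -4*1 = -4)
G(M) = M**2
y(a, N) = -2 (y(a, N) = -3 + 1**2 = -3 + 1 = -2)
y(R, -181) - h = -2 - 1*535/13542 = -2 - 535/13542 = -27619/13542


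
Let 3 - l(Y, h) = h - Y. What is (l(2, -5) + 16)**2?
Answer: 676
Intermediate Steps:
l(Y, h) = 3 + Y - h (l(Y, h) = 3 - (h - Y) = 3 + (Y - h) = 3 + Y - h)
(l(2, -5) + 16)**2 = ((3 + 2 - 1*(-5)) + 16)**2 = ((3 + 2 + 5) + 16)**2 = (10 + 16)**2 = 26**2 = 676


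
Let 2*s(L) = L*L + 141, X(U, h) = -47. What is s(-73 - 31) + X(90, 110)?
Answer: 10863/2 ≈ 5431.5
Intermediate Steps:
s(L) = 141/2 + L²/2 (s(L) = (L*L + 141)/2 = (L² + 141)/2 = (141 + L²)/2 = 141/2 + L²/2)
s(-73 - 31) + X(90, 110) = (141/2 + (-73 - 31)²/2) - 47 = (141/2 + (½)*(-104)²) - 47 = (141/2 + (½)*10816) - 47 = (141/2 + 5408) - 47 = 10957/2 - 47 = 10863/2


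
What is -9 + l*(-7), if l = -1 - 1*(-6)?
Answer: -44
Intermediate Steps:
l = 5 (l = -1 + 6 = 5)
-9 + l*(-7) = -9 + 5*(-7) = -9 - 35 = -44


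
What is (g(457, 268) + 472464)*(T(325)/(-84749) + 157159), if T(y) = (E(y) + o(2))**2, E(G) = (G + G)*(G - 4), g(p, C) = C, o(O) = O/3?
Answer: -128556769747751020/762741 ≈ -1.6855e+11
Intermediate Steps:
o(O) = O/3 (o(O) = O*(1/3) = O/3)
E(G) = 2*G*(-4 + G) (E(G) = (2*G)*(-4 + G) = 2*G*(-4 + G))
T(y) = (2/3 + 2*y*(-4 + y))**2 (T(y) = (2*y*(-4 + y) + (1/3)*2)**2 = (2*y*(-4 + y) + 2/3)**2 = (2/3 + 2*y*(-4 + y))**2)
(g(457, 268) + 472464)*(T(325)/(-84749) + 157159) = (268 + 472464)*((4*(1 + 3*325*(-4 + 325))**2/9)/(-84749) + 157159) = 472732*((4*(1 + 3*325*321)**2/9)*(-1/84749) + 157159) = 472732*((4*(1 + 312975)**2/9)*(-1/84749) + 157159) = 472732*(((4/9)*312976**2)*(-1/84749) + 157159) = 472732*(((4/9)*97953976576)*(-1/84749) + 157159) = 472732*((391815906304/9)*(-1/84749) + 157159) = 472732*(-391815906304/762741 + 157159) = 472732*(-271944293485/762741) = -128556769747751020/762741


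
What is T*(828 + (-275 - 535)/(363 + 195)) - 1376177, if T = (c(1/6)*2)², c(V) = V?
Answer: -42658640/31 ≈ -1.3761e+6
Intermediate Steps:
T = ⅑ (T = (2/6)² = ((⅙)*2)² = (⅓)² = ⅑ ≈ 0.11111)
T*(828 + (-275 - 535)/(363 + 195)) - 1376177 = (828 + (-275 - 535)/(363 + 195))/9 - 1376177 = (828 - 810/558)/9 - 1376177 = (828 - 810*1/558)/9 - 1376177 = (828 - 45/31)/9 - 1376177 = (⅑)*(25623/31) - 1376177 = 2847/31 - 1376177 = -42658640/31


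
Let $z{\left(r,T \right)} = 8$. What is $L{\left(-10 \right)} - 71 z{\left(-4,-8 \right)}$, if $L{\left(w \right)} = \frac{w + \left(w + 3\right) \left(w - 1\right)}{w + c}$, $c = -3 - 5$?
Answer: $- \frac{10291}{18} \approx -571.72$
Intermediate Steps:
$c = -8$ ($c = -3 - 5 = -8$)
$L{\left(w \right)} = \frac{w + \left(-1 + w\right) \left(3 + w\right)}{-8 + w}$ ($L{\left(w \right)} = \frac{w + \left(w + 3\right) \left(w - 1\right)}{w - 8} = \frac{w + \left(3 + w\right) \left(-1 + w\right)}{-8 + w} = \frac{w + \left(-1 + w\right) \left(3 + w\right)}{-8 + w}$)
$L{\left(-10 \right)} - 71 z{\left(-4,-8 \right)} = \frac{-3 + \left(-10\right)^{2} + 3 \left(-10\right)}{-8 - 10} - 568 = \frac{-3 + 100 - 30}{-18} - 568 = \left(- \frac{1}{18}\right) 67 - 568 = - \frac{67}{18} - 568 = - \frac{10291}{18}$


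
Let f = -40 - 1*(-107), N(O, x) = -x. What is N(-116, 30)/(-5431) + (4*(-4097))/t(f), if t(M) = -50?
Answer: 44502364/135775 ≈ 327.77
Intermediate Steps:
f = 67 (f = -40 + 107 = 67)
N(-116, 30)/(-5431) + (4*(-4097))/t(f) = -1*30/(-5431) + (4*(-4097))/(-50) = -30*(-1/5431) - 16388*(-1/50) = 30/5431 + 8194/25 = 44502364/135775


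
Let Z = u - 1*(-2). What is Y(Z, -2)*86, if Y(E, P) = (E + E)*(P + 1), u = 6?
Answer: -1376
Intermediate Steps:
Z = 8 (Z = 6 - 1*(-2) = 6 + 2 = 8)
Y(E, P) = 2*E*(1 + P) (Y(E, P) = (2*E)*(1 + P) = 2*E*(1 + P))
Y(Z, -2)*86 = (2*8*(1 - 2))*86 = (2*8*(-1))*86 = -16*86 = -1376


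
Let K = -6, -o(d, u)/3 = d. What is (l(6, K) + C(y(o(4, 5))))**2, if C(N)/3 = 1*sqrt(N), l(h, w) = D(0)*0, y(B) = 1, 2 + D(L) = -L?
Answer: 9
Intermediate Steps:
o(d, u) = -3*d
D(L) = -2 - L
l(h, w) = 0 (l(h, w) = (-2 - 1*0)*0 = (-2 + 0)*0 = -2*0 = 0)
C(N) = 3*sqrt(N) (C(N) = 3*(1*sqrt(N)) = 3*sqrt(N))
(l(6, K) + C(y(o(4, 5))))**2 = (0 + 3*sqrt(1))**2 = (0 + 3*1)**2 = (0 + 3)**2 = 3**2 = 9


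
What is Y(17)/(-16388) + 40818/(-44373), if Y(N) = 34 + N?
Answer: -13160557/14258524 ≈ -0.92300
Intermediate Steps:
Y(17)/(-16388) + 40818/(-44373) = (34 + 17)/(-16388) + 40818/(-44373) = 51*(-1/16388) + 40818*(-1/44373) = -3/964 - 13606/14791 = -13160557/14258524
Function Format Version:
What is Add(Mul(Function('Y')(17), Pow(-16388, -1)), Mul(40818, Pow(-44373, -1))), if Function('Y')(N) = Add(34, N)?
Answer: Rational(-13160557, 14258524) ≈ -0.92300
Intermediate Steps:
Add(Mul(Function('Y')(17), Pow(-16388, -1)), Mul(40818, Pow(-44373, -1))) = Add(Mul(Add(34, 17), Pow(-16388, -1)), Mul(40818, Pow(-44373, -1))) = Add(Mul(51, Rational(-1, 16388)), Mul(40818, Rational(-1, 44373))) = Add(Rational(-3, 964), Rational(-13606, 14791)) = Rational(-13160557, 14258524)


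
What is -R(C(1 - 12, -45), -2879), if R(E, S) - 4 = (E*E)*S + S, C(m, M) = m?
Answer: 351234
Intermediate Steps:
R(E, S) = 4 + S + S*E² (R(E, S) = 4 + ((E*E)*S + S) = 4 + (E²*S + S) = 4 + (S*E² + S) = 4 + (S + S*E²) = 4 + S + S*E²)
-R(C(1 - 12, -45), -2879) = -(4 - 2879 - 2879*(1 - 12)²) = -(4 - 2879 - 2879*(-11)²) = -(4 - 2879 - 2879*121) = -(4 - 2879 - 348359) = -1*(-351234) = 351234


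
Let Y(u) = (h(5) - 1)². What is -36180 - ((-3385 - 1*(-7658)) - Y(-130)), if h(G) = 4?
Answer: -40444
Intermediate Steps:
Y(u) = 9 (Y(u) = (4 - 1)² = 3² = 9)
-36180 - ((-3385 - 1*(-7658)) - Y(-130)) = -36180 - ((-3385 - 1*(-7658)) - 1*9) = -36180 - ((-3385 + 7658) - 9) = -36180 - (4273 - 9) = -36180 - 1*4264 = -36180 - 4264 = -40444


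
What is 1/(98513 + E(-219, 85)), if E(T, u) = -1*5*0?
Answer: 1/98513 ≈ 1.0151e-5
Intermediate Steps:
E(T, u) = 0 (E(T, u) = -5*0 = 0)
1/(98513 + E(-219, 85)) = 1/(98513 + 0) = 1/98513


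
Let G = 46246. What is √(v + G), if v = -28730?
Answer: 2*√4379 ≈ 132.35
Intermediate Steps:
√(v + G) = √(-28730 + 46246) = √17516 = 2*√4379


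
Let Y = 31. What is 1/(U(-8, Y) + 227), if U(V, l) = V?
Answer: 1/219 ≈ 0.0045662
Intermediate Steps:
1/(U(-8, Y) + 227) = 1/(-8 + 227) = 1/219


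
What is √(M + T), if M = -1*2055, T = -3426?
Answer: 3*I*√609 ≈ 74.034*I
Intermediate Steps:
M = -2055
√(M + T) = √(-2055 - 3426) = √(-5481) = 3*I*√609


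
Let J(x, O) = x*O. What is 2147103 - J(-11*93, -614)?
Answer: 1518981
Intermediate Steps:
J(x, O) = O*x
2147103 - J(-11*93, -614) = 2147103 - (-614)*(-11*93) = 2147103 - (-614)*(-1023) = 2147103 - 1*628122 = 2147103 - 628122 = 1518981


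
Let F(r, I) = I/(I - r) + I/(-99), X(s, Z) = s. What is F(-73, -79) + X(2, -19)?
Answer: 3161/198 ≈ 15.965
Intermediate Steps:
F(r, I) = -I/99 + I/(I - r) (F(r, I) = I/(I - r) + I*(-1/99) = I/(I - r) - I/99 = -I/99 + I/(I - r))
F(-73, -79) + X(2, -19) = (1/99)*(-79)*(99 - 73 - 1*(-79))/(-79 - 1*(-73)) + 2 = (1/99)*(-79)*(99 - 73 + 79)/(-79 + 73) + 2 = (1/99)*(-79)*105/(-6) + 2 = (1/99)*(-79)*(-⅙)*105 + 2 = 2765/198 + 2 = 3161/198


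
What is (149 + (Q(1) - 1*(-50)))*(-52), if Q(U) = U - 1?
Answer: -10348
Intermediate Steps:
Q(U) = -1 + U
(149 + (Q(1) - 1*(-50)))*(-52) = (149 + ((-1 + 1) - 1*(-50)))*(-52) = (149 + (0 + 50))*(-52) = (149 + 50)*(-52) = 199*(-52) = -10348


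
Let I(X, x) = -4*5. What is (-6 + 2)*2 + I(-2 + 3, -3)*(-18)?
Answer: 352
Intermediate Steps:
I(X, x) = -20
(-6 + 2)*2 + I(-2 + 3, -3)*(-18) = (-6 + 2)*2 - 20*(-18) = -4*2 + 360 = -8 + 360 = 352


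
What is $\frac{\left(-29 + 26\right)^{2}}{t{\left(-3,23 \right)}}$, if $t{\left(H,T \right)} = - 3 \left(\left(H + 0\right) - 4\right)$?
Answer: $\frac{3}{7} \approx 0.42857$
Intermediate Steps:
$t{\left(H,T \right)} = 12 - 3 H$ ($t{\left(H,T \right)} = - 3 \left(H - 4\right) = - 3 \left(-4 + H\right) = 12 - 3 H$)
$\frac{\left(-29 + 26\right)^{2}}{t{\left(-3,23 \right)}} = \frac{\left(-29 + 26\right)^{2}}{12 - -9} = \frac{\left(-3\right)^{2}}{12 + 9} = \frac{9}{21} = 9 \cdot \frac{1}{21} = \frac{3}{7}$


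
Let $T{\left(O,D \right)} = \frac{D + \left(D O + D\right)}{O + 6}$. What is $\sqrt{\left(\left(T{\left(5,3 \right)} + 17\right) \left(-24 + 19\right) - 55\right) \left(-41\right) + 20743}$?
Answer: $\frac{\sqrt{3251798}}{11} \approx 163.93$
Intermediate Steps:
$T{\left(O,D \right)} = \frac{2 D + D O}{6 + O}$ ($T{\left(O,D \right)} = \frac{D + \left(D + D O\right)}{6 + O} = \frac{2 D + D O}{6 + O}$)
$\sqrt{\left(\left(T{\left(5,3 \right)} + 17\right) \left(-24 + 19\right) - 55\right) \left(-41\right) + 20743} = \sqrt{\left(\left(\frac{3 \left(2 + 5\right)}{6 + 5} + 17\right) \left(-24 + 19\right) - 55\right) \left(-41\right) + 20743} = \sqrt{\left(\left(3 \cdot \frac{1}{11} \cdot 7 + 17\right) \left(-5\right) - 55\right) \left(-41\right) + 20743} = \sqrt{\left(\left(\frac{21}{11} + 17\right) \left(-5\right) - 55\right) \left(-41\right) + 20743} = \sqrt{\left(\frac{208}{11} \left(-5\right) - 55\right) \left(-41\right) + 20743} = \sqrt{\left(- \frac{1040}{11} - 55\right) \left(-41\right) + 20743} = \sqrt{\left(- \frac{1645}{11}\right) \left(-41\right) + 20743} = \sqrt{\frac{67445}{11} + 20743} = \sqrt{\frac{295618}{11}} = \frac{\sqrt{3251798}}{11}$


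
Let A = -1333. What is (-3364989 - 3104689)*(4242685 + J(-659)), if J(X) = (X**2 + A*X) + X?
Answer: -35937469749212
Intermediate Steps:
J(X) = X**2 - 1332*X (J(X) = (X**2 - 1333*X) + X = X**2 - 1332*X)
(-3364989 - 3104689)*(4242685 + J(-659)) = (-3364989 - 3104689)*(4242685 - 659*(-1332 - 659)) = -6469678*(4242685 - 659*(-1991)) = -6469678*(4242685 + 1312069) = -6469678*5554754 = -35937469749212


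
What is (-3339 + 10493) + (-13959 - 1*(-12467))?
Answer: 5662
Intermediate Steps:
(-3339 + 10493) + (-13959 - 1*(-12467)) = 7154 + (-13959 + 12467) = 7154 - 1492 = 5662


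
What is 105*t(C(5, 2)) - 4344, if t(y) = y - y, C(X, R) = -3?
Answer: -4344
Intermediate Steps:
t(y) = 0
105*t(C(5, 2)) - 4344 = 105*0 - 4344 = 0 - 4344 = -4344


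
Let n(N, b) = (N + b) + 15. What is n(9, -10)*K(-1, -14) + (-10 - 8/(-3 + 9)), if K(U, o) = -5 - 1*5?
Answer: -454/3 ≈ -151.33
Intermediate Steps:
K(U, o) = -10 (K(U, o) = -5 - 5 = -10)
n(N, b) = 15 + N + b
n(9, -10)*K(-1, -14) + (-10 - 8/(-3 + 9)) = (15 + 9 - 10)*(-10) + (-10 - 8/(-3 + 9)) = 14*(-10) + (-10 - 8/6) = -140 + (-10 - 8*⅙) = -140 + (-10 - 4/3) = -140 - 34/3 = -454/3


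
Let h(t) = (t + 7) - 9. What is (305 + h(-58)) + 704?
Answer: 949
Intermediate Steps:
h(t) = -2 + t (h(t) = (7 + t) - 9 = -2 + t)
(305 + h(-58)) + 704 = (305 + (-2 - 58)) + 704 = (305 - 60) + 704 = 245 + 704 = 949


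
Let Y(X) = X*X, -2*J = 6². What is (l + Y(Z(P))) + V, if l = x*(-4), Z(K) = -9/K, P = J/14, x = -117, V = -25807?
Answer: -25290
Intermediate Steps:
J = -18 (J = -½*6² = -½*36 = -18)
P = -9/7 (P = -18/14 = -18*1/14 = -9/7 ≈ -1.2857)
l = 468 (l = -117*(-4) = 468)
Y(X) = X²
(l + Y(Z(P))) + V = (468 + (-9/(-9/7))²) - 25807 = (468 + (-9*(-7/9))²) - 25807 = (468 + 7²) - 25807 = (468 + 49) - 25807 = 517 - 25807 = -25290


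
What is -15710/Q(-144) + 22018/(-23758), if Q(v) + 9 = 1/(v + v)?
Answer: 53717751583/30802247 ≈ 1744.0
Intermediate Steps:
Q(v) = -9 + 1/(2*v) (Q(v) = -9 + 1/(v + v) = -9 + 1/(2*v))
-15710/Q(-144) + 22018/(-23758) = -15710/(-9 + (½)/(-144)) + 22018/(-23758) = -15710/(-9 + (½)*(-1/144)) + 22018*(-1/23758) = -15710/(-9 - 1/288) - 11009/11879 = -15710/(-2593/288) - 11009/11879 = -15710*(-288/2593) - 11009/11879 = 4524480/2593 - 11009/11879 = 53717751583/30802247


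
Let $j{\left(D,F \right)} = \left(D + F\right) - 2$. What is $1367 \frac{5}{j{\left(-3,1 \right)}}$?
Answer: $- \frac{6835}{4} \approx -1708.8$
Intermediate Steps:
$j{\left(D,F \right)} = -2 + D + F$
$1367 \frac{5}{j{\left(-3,1 \right)}} = 1367 \frac{5}{-2 - 3 + 1} = 1367 \frac{5}{-4} = 1367 \cdot 5 \left(- \frac{1}{4}\right) = 1367 \left(- \frac{5}{4}\right) = - \frac{6835}{4}$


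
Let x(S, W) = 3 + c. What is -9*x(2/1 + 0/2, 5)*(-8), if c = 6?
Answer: 648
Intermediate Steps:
x(S, W) = 9 (x(S, W) = 3 + 6 = 9)
-9*x(2/1 + 0/2, 5)*(-8) = -9*9*(-8) = -81*(-8) = 648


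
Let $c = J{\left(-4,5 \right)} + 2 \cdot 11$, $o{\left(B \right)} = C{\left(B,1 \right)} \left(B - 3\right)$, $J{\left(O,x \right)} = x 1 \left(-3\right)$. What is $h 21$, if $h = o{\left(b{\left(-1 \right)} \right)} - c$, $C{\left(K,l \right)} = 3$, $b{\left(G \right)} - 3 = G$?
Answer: $-210$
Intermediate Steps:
$b{\left(G \right)} = 3 + G$
$J{\left(O,x \right)} = - 3 x$ ($J{\left(O,x \right)} = x \left(-3\right) = - 3 x$)
$o{\left(B \right)} = -9 + 3 B$ ($o{\left(B \right)} = 3 \left(B - 3\right) = 3 \left(-3 + B\right) = -9 + 3 B$)
$c = 7$ ($c = \left(-3\right) 5 + 2 \cdot 11 = -15 + 22 = 7$)
$h = -10$ ($h = \left(-9 + 3 \left(3 - 1\right)\right) - 7 = \left(-9 + 3 \cdot 2\right) - 7 = \left(-9 + 6\right) - 7 = -3 - 7 = -10$)
$h 21 = \left(-10\right) 21 = -210$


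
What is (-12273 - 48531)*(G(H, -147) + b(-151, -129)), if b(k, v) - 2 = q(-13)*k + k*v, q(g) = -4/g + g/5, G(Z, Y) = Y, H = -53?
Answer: -77781024036/65 ≈ -1.1966e+9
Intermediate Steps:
q(g) = -4/g + g/5 (q(g) = -4/g + g*(⅕) = -4/g + g/5)
b(k, v) = 2 - 149*k/65 + k*v (b(k, v) = 2 + ((-4/(-13) + (⅕)*(-13))*k + k*v) = 2 + ((-4*(-1/13) - 13/5)*k + k*v) = 2 + ((4/13 - 13/5)*k + k*v) = 2 + (-149*k/65 + k*v) = 2 - 149*k/65 + k*v)
(-12273 - 48531)*(G(H, -147) + b(-151, -129)) = (-12273 - 48531)*(-147 + (2 - 149/65*(-151) - 151*(-129))) = -60804*(-147 + (2 + 22499/65 + 19479)) = -60804*(-147 + 1288764/65) = -60804*1279209/65 = -77781024036/65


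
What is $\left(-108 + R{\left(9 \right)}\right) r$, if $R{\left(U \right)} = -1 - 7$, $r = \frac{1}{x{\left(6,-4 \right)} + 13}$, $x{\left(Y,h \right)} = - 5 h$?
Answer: $- \frac{116}{33} \approx -3.5152$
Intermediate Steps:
$r = \frac{1}{33}$ ($r = \frac{1}{\left(-5\right) \left(-4\right) + 13} = \frac{1}{20 + 13} = \frac{1}{33} \approx 0.030303$)
$R{\left(U \right)} = -8$ ($R{\left(U \right)} = -1 - 7 = -8$)
$\left(-108 + R{\left(9 \right)}\right) r = \left(-108 - 8\right) \frac{1}{33} = \left(-116\right) \frac{1}{33} = - \frac{116}{33}$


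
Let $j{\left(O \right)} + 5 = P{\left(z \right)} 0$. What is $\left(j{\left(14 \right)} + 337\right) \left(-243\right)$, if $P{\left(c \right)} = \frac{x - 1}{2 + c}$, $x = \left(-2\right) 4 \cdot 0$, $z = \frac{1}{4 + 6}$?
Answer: $-80676$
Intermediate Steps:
$z = \frac{1}{10} \approx 0.1$
$x = 0$ ($x = \left(-8\right) 0 = 0$)
$P{\left(c \right)} = - \frac{1}{2 + c}$ ($P{\left(c \right)} = \frac{0 - 1}{2 + c} = - \frac{1}{2 + c}$)
$j{\left(O \right)} = -5$ ($j{\left(O \right)} = -5 + - \frac{1}{2 + \frac{1}{10}} \cdot 0 = -5 + - \frac{1}{\frac{21}{10}} \cdot 0 = -5 + \left(-1\right) \frac{10}{21} \cdot 0 = -5 - 0 = -5 + 0 = -5$)
$\left(j{\left(14 \right)} + 337\right) \left(-243\right) = \left(-5 + 337\right) \left(-243\right) = 332 \left(-243\right) = -80676$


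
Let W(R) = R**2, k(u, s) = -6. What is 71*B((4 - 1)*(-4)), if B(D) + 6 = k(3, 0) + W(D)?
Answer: 9372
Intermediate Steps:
B(D) = -12 + D**2 (B(D) = -6 + (-6 + D**2) = -12 + D**2)
71*B((4 - 1)*(-4)) = 71*(-12 + ((4 - 1)*(-4))**2) = 71*(-12 + (3*(-4))**2) = 71*(-12 + (-12)**2) = 71*(-12 + 144) = 71*132 = 9372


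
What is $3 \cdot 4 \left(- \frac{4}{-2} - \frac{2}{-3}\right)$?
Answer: $32$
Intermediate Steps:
$3 \cdot 4 \left(- \frac{4}{-2} - \frac{2}{-3}\right) = 12 \left(\left(-4\right) \left(- \frac{1}{2}\right) - - \frac{2}{3}\right) = 12 \left(2 + \frac{2}{3}\right) = 12 \cdot \frac{8}{3} = 32$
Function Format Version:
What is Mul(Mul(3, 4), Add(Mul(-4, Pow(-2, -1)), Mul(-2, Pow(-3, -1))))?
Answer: 32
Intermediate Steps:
Mul(Mul(3, 4), Add(Mul(-4, Pow(-2, -1)), Mul(-2, Pow(-3, -1)))) = Mul(12, Add(Mul(-4, Rational(-1, 2)), Mul(-2, Rational(-1, 3)))) = Mul(12, Add(2, Rational(2, 3))) = Mul(12, Rational(8, 3)) = 32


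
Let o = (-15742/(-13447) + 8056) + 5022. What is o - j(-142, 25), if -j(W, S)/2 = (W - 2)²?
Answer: 43149976/791 ≈ 54551.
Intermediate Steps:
j(W, S) = -2*(-2 + W)² (j(W, S) = -2*(W - 2)² = -2*(-2 + W)²)
o = 10345624/791 (o = (-15742*(-1/13447) + 8056) + 5022 = (926/791 + 8056) + 5022 = 6373222/791 + 5022 = 10345624/791 ≈ 13079.)
o - j(-142, 25) = 10345624/791 - (-2)*(-2 - 142)² = 10345624/791 - (-2)*(-144)² = 10345624/791 - (-2)*20736 = 10345624/791 - 1*(-41472) = 10345624/791 + 41472 = 43149976/791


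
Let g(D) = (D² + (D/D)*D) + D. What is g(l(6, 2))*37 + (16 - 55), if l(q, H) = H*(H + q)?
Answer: 10617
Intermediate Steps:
g(D) = D² + 2*D (g(D) = (D² + 1*D) + D = (D² + D) + D = (D + D²) + D = D² + 2*D)
g(l(6, 2))*37 + (16 - 55) = ((2*(2 + 6))*(2 + 2*(2 + 6)))*37 + (16 - 55) = ((2*8)*(2 + 2*8))*37 - 39 = (16*(2 + 16))*37 - 39 = (16*18)*37 - 39 = 288*37 - 39 = 10656 - 39 = 10617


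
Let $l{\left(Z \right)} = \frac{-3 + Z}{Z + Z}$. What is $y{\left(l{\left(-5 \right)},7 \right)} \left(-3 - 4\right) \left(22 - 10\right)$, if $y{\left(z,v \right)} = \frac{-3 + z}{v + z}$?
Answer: $\frac{308}{13} \approx 23.692$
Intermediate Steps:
$l{\left(Z \right)} = \frac{-3 + Z}{2 Z}$
$y{\left(z,v \right)} = \frac{-3 + z}{v + z}$
$y{\left(l{\left(-5 \right)},7 \right)} \left(-3 - 4\right) \left(22 - 10\right) = \frac{-3 + \frac{-3 - 5}{2 \left(-5\right)}}{7 + \frac{-3 - 5}{2 \left(-5\right)}} \left(-3 - 4\right) \left(22 - 10\right) = \frac{-3 + \frac{1}{2} \left(- \frac{1}{5}\right) \left(-8\right)}{7 + \frac{1}{2} \left(- \frac{1}{5}\right) \left(-8\right)} \left(-3 - 4\right) 12 = \frac{-3 + \frac{4}{5}}{7 + \frac{4}{5}} \left(-7\right) 12 = \frac{1}{\frac{39}{5}} \left(- \frac{11}{5}\right) \left(-7\right) 12 = \frac{5}{39} \left(- \frac{11}{5}\right) \left(-7\right) 12 = \left(- \frac{11}{39}\right) \left(-7\right) 12 = \frac{77}{39} \cdot 12 = \frac{308}{13}$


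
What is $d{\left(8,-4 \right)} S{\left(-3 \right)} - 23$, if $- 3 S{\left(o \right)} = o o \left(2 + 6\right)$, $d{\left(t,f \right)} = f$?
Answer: $73$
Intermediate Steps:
$S{\left(o \right)} = - \frac{8 o^{2}}{3}$ ($S{\left(o \right)} = - \frac{o o \left(2 + 6\right)}{3} = - \frac{o^{2} \cdot 8}{3} = - \frac{8 o^{2}}{3}$)
$d{\left(8,-4 \right)} S{\left(-3 \right)} - 23 = - 4 \left(- \frac{8 \left(-3\right)^{2}}{3}\right) - 23 = - 4 \left(\left(- \frac{8}{3}\right) 9\right) - 23 = \left(-4\right) \left(-24\right) - 23 = 96 - 23 = 73$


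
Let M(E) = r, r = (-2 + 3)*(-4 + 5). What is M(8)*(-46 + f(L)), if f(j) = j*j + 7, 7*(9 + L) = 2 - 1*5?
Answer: 2445/49 ≈ 49.898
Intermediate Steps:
r = 1 (r = 1*1 = 1)
L = -66/7 (L = -9 + (2 - 1*5)/7 = -9 + (2 - 5)/7 = -9 + (⅐)*(-3) = -9 - 3/7 = -66/7 ≈ -9.4286)
M(E) = 1
f(j) = 7 + j² (f(j) = j² + 7 = 7 + j²)
M(8)*(-46 + f(L)) = 1*(-46 + (7 + (-66/7)²)) = 1*(-46 + (7 + 4356/49)) = 1*(-46 + 4699/49) = 1*(2445/49) = 2445/49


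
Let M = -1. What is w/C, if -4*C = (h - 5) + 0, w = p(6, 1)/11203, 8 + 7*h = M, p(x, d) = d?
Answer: 7/123233 ≈ 5.6803e-5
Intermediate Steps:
h = -9/7 (h = -8/7 + (1/7)*(-1) = -8/7 - 1/7 = -9/7 ≈ -1.2857)
w = 1/11203 ≈ 8.9262e-5
C = 11/7 (C = -((-9/7 - 5) + 0)/4 = -(-44/7 + 0)/4 = -1/4*(-44/7) = 11/7 ≈ 1.5714)
w/C = (1/11203)/(11/7) = (7/11)*(1/11203) = 7/123233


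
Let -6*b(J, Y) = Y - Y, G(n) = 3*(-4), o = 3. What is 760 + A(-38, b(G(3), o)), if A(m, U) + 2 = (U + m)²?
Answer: 2202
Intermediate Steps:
G(n) = -12
b(J, Y) = 0 (b(J, Y) = -(Y - Y)/6 = -⅙*0 = 0)
A(m, U) = -2 + (U + m)²
760 + A(-38, b(G(3), o)) = 760 + (-2 + (0 - 38)²) = 760 + (-2 + (-38)²) = 760 + (-2 + 1444) = 760 + 1442 = 2202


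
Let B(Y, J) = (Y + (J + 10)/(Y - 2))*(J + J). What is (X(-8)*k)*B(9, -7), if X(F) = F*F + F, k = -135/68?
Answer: 249480/17 ≈ 14675.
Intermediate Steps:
B(Y, J) = 2*J*(Y + (10 + J)/(-2 + Y)) (B(Y, J) = (Y + (10 + J)/(-2 + Y))*(2*J) = 2*J*(Y + (10 + J)/(-2 + Y)))
k = -135/68 (k = -135*1/68 = -135/68 ≈ -1.9853)
X(F) = F + F**2 (X(F) = F**2 + F = F + F**2)
(X(-8)*k)*B(9, -7) = (-8*(1 - 8)*(-135/68))*(2*(-7)*(10 - 7 + 9**2 - 2*9)/(-2 + 9)) = (-8*(-7)*(-135/68))*(2*(-7)*(10 - 7 + 81 - 18)/7) = (56*(-135/68))*(2*(-7)*(1/7)*66) = -1890/17*(-132) = 249480/17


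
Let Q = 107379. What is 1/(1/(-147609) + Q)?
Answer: 147609/15850106810 ≈ 9.3128e-6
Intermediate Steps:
1/(1/(-147609) + Q) = 1/(1/(-147609) + 107379) = 1/(-1/147609 + 107379) = 1/(15850106810/147609) = 147609/15850106810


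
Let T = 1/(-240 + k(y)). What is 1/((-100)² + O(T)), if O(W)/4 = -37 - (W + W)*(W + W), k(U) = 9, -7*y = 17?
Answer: 53361/525712556 ≈ 0.00010150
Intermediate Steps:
y = -17/7 (y = -⅐*17 = -17/7 ≈ -2.4286)
T = -1/231 (T = 1/(-240 + 9) = 1/(-231) = -1/231 ≈ -0.0043290)
O(W) = -148 - 16*W² (O(W) = 4*(-37 - (W + W)*(W + W)) = 4*(-37 - 2*W*2*W) = 4*(-37 - 4*W²) = -148 - 16*W²)
1/((-100)² + O(T)) = 1/((-100)² + (-148 - 16*(-1/231)²)) = 1/(10000 + (-148 - 16*1/53361)) = 1/(10000 + (-148 - 16/53361)) = 1/(10000 - 7897444/53361) = 1/(525712556/53361) = 53361/525712556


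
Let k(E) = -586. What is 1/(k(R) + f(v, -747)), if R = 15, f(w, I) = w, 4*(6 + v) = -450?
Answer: -2/1409 ≈ -0.0014194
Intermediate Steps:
v = -237/2 (v = -6 + (1/4)*(-450) = -6 - 225/2 = -237/2 ≈ -118.50)
1/(k(R) + f(v, -747)) = 1/(-586 - 237/2) = 1/(-1409/2) = -2/1409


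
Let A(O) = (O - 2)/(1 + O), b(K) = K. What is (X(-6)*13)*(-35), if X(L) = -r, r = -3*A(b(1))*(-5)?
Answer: -6825/2 ≈ -3412.5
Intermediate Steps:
A(O) = (-2 + O)/(1 + O)
r = -15/2 (r = -3*(-2 + 1)/(1 + 1)*(-5) = -3*(-1)/2*(-5) = -3*(-½)*(-5) = (3/2)*(-5) = -15/2 ≈ -7.5000)
X(L) = 15/2 (X(L) = -1*(-15/2) = 15/2)
(X(-6)*13)*(-35) = ((15/2)*13)*(-35) = (195/2)*(-35) = -6825/2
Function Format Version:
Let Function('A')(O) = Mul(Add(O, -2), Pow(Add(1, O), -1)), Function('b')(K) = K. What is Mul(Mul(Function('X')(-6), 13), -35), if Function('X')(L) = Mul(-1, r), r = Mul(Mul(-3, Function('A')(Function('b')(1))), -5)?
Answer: Rational(-6825, 2) ≈ -3412.5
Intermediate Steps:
Function('A')(O) = Mul(Pow(Add(1, O), -1), Add(-2, O)) (Function('A')(O) = Mul(Add(-2, O), Pow(Add(1, O), -1)) = Mul(Pow(Add(1, O), -1), Add(-2, O)))
r = Rational(-15, 2) (r = Mul(Mul(-3, Mul(Pow(Add(1, 1), -1), Add(-2, 1))), -5) = Mul(Mul(-3, Mul(Pow(2, -1), -1)), -5) = Mul(Mul(-3, Mul(Rational(1, 2), -1)), -5) = Mul(Mul(-3, Rational(-1, 2)), -5) = Mul(Rational(3, 2), -5) = Rational(-15, 2) ≈ -7.5000)
Function('X')(L) = Rational(15, 2) (Function('X')(L) = Mul(-1, Rational(-15, 2)) = Rational(15, 2))
Mul(Mul(Function('X')(-6), 13), -35) = Mul(Mul(Rational(15, 2), 13), -35) = Mul(Rational(195, 2), -35) = Rational(-6825, 2)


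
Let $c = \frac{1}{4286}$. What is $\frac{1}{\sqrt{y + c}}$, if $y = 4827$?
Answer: $\frac{\sqrt{88671009578}}{20688523} \approx 0.014393$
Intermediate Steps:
$c = \frac{1}{4286} \approx 0.00023332$
$\frac{1}{\sqrt{y + c}} = \frac{1}{\sqrt{4827 + \frac{1}{4286}}} = \frac{1}{\sqrt{\frac{20688523}{4286}}} = \frac{1}{\frac{1}{4286} \sqrt{88671009578}} = \frac{\sqrt{88671009578}}{20688523}$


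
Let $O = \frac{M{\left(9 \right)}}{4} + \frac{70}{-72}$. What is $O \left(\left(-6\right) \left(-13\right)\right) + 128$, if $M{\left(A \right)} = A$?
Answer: $\frac{683}{3} \approx 227.67$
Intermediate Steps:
$O = \frac{23}{18}$ ($O = \frac{9}{4} + \frac{70}{-72} = 9 \cdot \frac{1}{4} + 70 \left(- \frac{1}{72}\right) = \frac{9}{4} - \frac{35}{36} = \frac{23}{18} \approx 1.2778$)
$O \left(\left(-6\right) \left(-13\right)\right) + 128 = \frac{23 \left(\left(-6\right) \left(-13\right)\right)}{18} + 128 = \frac{23}{18} \cdot 78 + 128 = \frac{299}{3} + 128 = \frac{683}{3}$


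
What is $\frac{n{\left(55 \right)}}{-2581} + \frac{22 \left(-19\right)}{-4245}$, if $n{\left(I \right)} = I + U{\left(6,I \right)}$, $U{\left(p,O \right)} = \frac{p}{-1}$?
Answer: $\frac{870853}{10956345} \approx 0.079484$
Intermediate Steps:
$U{\left(p,O \right)} = - p$ ($U{\left(p,O \right)} = p \left(-1\right) = - p$)
$n{\left(I \right)} = -6 + I$ ($n{\left(I \right)} = I - 6 = -6 + I$)
$\frac{n{\left(55 \right)}}{-2581} + \frac{22 \left(-19\right)}{-4245} = \frac{-6 + 55}{-2581} + \frac{22 \left(-19\right)}{-4245} = 49 \left(- \frac{1}{2581}\right) - - \frac{418}{4245} = - \frac{49}{2581} + \frac{418}{4245} = \frac{870853}{10956345}$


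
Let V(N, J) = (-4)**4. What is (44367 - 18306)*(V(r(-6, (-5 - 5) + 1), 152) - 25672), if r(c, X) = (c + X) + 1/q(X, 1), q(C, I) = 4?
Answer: -662366376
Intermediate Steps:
r(c, X) = 1/4 + X + c (r(c, X) = (c + X) + 1/4 = (X + c) + 1/4 = 1/4 + X + c)
V(N, J) = 256
(44367 - 18306)*(V(r(-6, (-5 - 5) + 1), 152) - 25672) = (44367 - 18306)*(256 - 25672) = 26061*(-25416) = -662366376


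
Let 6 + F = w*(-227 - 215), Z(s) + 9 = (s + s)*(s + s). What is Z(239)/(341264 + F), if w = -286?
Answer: 45695/93534 ≈ 0.48854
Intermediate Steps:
Z(s) = -9 + 4*s² (Z(s) = -9 + (s + s)*(s + s) = -9 + (2*s)*(2*s) = -9 + 4*s²)
F = 126406 (F = -6 - 286*(-227 - 215) = -6 - 286*(-442) = -6 + 126412 = 126406)
Z(239)/(341264 + F) = (-9 + 4*239²)/(341264 + 126406) = (-9 + 4*57121)/467670 = (-9 + 228484)*(1/467670) = 228475*(1/467670) = 45695/93534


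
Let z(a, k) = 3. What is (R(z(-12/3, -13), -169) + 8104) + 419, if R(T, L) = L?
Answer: 8354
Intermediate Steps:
(R(z(-12/3, -13), -169) + 8104) + 419 = (-169 + 8104) + 419 = 7935 + 419 = 8354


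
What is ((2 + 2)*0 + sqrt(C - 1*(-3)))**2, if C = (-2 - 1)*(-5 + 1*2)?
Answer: 12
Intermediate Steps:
C = 9 (C = -3*(-5 + 2) = -3*(-3) = 9)
((2 + 2)*0 + sqrt(C - 1*(-3)))**2 = ((2 + 2)*0 + sqrt(9 - 1*(-3)))**2 = (4*0 + sqrt(9 + 3))**2 = (0 + sqrt(12))**2 = (0 + 2*sqrt(3))**2 = (2*sqrt(3))**2 = 12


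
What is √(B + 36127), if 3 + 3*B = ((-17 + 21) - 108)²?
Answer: √357582/3 ≈ 199.33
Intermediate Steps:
B = 10813/3 (B = -1 + ((-17 + 21) - 108)²/3 = -1 + (4 - 108)²/3 = -1 + (⅓)*(-104)² = -1 + (⅓)*10816 = -1 + 10816/3 = 10813/3 ≈ 3604.3)
√(B + 36127) = √(10813/3 + 36127) = √(119194/3) = √357582/3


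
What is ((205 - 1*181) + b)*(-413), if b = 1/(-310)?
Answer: -3072307/310 ≈ -9910.7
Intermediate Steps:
b = -1/310 ≈ -0.0032258
((205 - 1*181) + b)*(-413) = ((205 - 1*181) - 1/310)*(-413) = ((205 - 181) - 1/310)*(-413) = (24 - 1/310)*(-413) = (7439/310)*(-413) = -3072307/310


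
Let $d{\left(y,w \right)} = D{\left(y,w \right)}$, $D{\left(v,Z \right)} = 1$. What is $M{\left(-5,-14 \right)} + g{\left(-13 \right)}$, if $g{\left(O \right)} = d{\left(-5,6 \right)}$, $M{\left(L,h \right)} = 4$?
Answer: $5$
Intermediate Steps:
$d{\left(y,w \right)} = 1$
$g{\left(O \right)} = 1$
$M{\left(-5,-14 \right)} + g{\left(-13 \right)} = 4 + 1 = 5$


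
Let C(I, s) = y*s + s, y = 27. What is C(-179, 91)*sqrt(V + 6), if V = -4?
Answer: 2548*sqrt(2) ≈ 3603.4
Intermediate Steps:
C(I, s) = 28*s (C(I, s) = 27*s + s = 28*s)
C(-179, 91)*sqrt(V + 6) = (28*91)*sqrt(-4 + 6) = 2548*sqrt(2)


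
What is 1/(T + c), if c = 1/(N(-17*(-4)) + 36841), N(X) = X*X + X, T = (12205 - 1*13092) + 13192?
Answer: 41533/511063566 ≈ 8.1268e-5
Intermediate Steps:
T = 12305 (T = (12205 - 13092) + 13192 = -887 + 13192 = 12305)
N(X) = X + X² (N(X) = X² + X = X + X²)
c = 1/41533 (c = 1/((-17*(-4))*(1 - 17*(-4)) + 36841) = 1/(68*(1 + 68) + 36841) = 1/(68*69 + 36841) = 1/(4692 + 36841) = 1/41533 ≈ 2.4077e-5)
1/(T + c) = 1/(12305 + 1/41533) = 1/(511063566/41533) = 41533/511063566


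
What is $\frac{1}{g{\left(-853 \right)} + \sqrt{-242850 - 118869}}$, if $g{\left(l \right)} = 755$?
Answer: $\frac{755}{931744} - \frac{3 i \sqrt{40191}}{931744} \approx 0.00081031 - 0.00064549 i$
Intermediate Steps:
$\frac{1}{g{\left(-853 \right)} + \sqrt{-242850 - 118869}} = \frac{1}{755 + \sqrt{-242850 - 118869}} = \frac{1}{755 + \sqrt{-361719}} = \frac{1}{755 + 3 i \sqrt{40191}}$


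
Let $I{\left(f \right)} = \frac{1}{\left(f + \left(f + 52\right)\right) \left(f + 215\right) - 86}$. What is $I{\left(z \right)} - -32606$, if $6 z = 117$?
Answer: $\frac{1385983244}{42507} \approx 32606.0$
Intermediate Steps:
$z = \frac{39}{2}$ ($z = \frac{1}{6} \cdot 117 = \frac{39}{2} \approx 19.5$)
$I{\left(f \right)} = \frac{1}{-86 + \left(52 + 2 f\right) \left(215 + f\right)}$ ($I{\left(f \right)} = \frac{1}{\left(f + \left(52 + f\right)\right) \left(215 + f\right) - 86} = \frac{1}{\left(52 + 2 f\right) \left(215 + f\right) - 86} = \frac{1}{-86 + \left(52 + 2 f\right) \left(215 + f\right)}$)
$I{\left(z \right)} - -32606 = \frac{1}{2 \left(5547 + \left(\frac{39}{2}\right)^{2} + 241 \cdot \frac{39}{2}\right)} - -32606 = \frac{1}{2 \left(5547 + \frac{1521}{4} + \frac{9399}{2}\right)} + 32606 = \frac{1}{2 \cdot \frac{42507}{4}} + 32606 = \frac{1}{2} \cdot \frac{4}{42507} + 32606 = \frac{2}{42507} + 32606 = \frac{1385983244}{42507}$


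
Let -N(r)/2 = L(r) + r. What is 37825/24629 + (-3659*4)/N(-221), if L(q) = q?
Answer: -81758186/5443009 ≈ -15.021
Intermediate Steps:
N(r) = -4*r (N(r) = -2*(r + r) = -4*r)
37825/24629 + (-3659*4)/N(-221) = 37825/24629 + (-3659*4)/((-4*(-221))) = 37825*(1/24629) - 14636/884 = 37825/24629 - 14636*1/884 = 37825/24629 - 3659/221 = -81758186/5443009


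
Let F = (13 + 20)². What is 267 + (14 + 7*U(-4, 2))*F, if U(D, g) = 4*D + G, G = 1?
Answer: -98832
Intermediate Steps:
U(D, g) = 1 + 4*D (U(D, g) = 4*D + 1 = 1 + 4*D)
F = 1089 (F = 33² = 1089)
267 + (14 + 7*U(-4, 2))*F = 267 + (14 + 7*(1 + 4*(-4)))*1089 = 267 + (14 + 7*(1 - 16))*1089 = 267 + (14 + 7*(-15))*1089 = 267 + (14 - 105)*1089 = 267 - 91*1089 = 267 - 99099 = -98832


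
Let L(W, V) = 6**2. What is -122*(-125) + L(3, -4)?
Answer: 15286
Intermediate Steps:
L(W, V) = 36
-122*(-125) + L(3, -4) = -122*(-125) + 36 = 15250 + 36 = 15286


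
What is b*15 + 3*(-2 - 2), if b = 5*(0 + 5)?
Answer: 363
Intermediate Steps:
b = 25 (b = 5*5 = 25)
b*15 + 3*(-2 - 2) = 25*15 + 3*(-2 - 2) = 375 + 3*(-4) = 375 - 12 = 363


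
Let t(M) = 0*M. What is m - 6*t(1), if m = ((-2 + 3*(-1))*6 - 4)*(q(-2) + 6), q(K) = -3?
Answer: -102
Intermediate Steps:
t(M) = 0
m = -102 (m = ((-2 + 3*(-1))*6 - 4)*(-3 + 6) = ((-2 - 3)*6 - 4)*3 = (-5*6 - 4)*3 = (-30 - 4)*3 = -34*3 = -102)
m - 6*t(1) = -102 - 6*0 = -102 + 0 = -102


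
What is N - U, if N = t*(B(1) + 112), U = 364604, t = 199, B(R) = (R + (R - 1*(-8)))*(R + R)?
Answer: -338336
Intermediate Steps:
B(R) = 2*R*(8 + 2*R) (B(R) = (R + (R + 8))*(2*R) = (R + (8 + R))*(2*R) = (8 + 2*R)*(2*R) = 2*R*(8 + 2*R))
N = 26268 (N = 199*(4*1*(4 + 1) + 112) = 199*(4*1*5 + 112) = 199*(20 + 112) = 199*132 = 26268)
N - U = 26268 - 1*364604 = 26268 - 364604 = -338336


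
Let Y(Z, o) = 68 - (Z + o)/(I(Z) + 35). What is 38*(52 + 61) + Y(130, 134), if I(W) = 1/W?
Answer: 6605714/1517 ≈ 4354.5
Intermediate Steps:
I(W) = 1/W
Y(Z, o) = 68 - (Z + o)/(35 + 1/Z) (Y(Z, o) = 68 - (Z + o)/(1/Z + 35) = 68 - (Z + o)/(35 + 1/Z))
38*(52 + 61) + Y(130, 134) = 38*(52 + 61) + (68 - 1*130*(-2380 + 130 + 134))/(1 + 35*130) = 38*113 + (68 - 1*130*(-2116))/(1 + 4550) = 4294 + (68 + 275080)/4551 = 4294 + (1/4551)*275148 = 4294 + 91716/1517 = 6605714/1517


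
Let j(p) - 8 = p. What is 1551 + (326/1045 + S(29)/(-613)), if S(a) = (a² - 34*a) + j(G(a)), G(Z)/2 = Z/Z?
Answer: 993888248/640585 ≈ 1551.5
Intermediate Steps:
G(Z) = 2 (G(Z) = 2*(Z/Z) = 2*1 = 2)
j(p) = 8 + p
S(a) = 10 + a² - 34*a (S(a) = (a² - 34*a) + (8 + 2) = (a² - 34*a) + 10 = 10 + a² - 34*a)
1551 + (326/1045 + S(29)/(-613)) = 1551 + (326/1045 + (10 + 29² - 34*29)/(-613)) = 1551 + (326*(1/1045) + (10 + 841 - 986)*(-1/613)) = 1551 + (326/1045 - 135*(-1/613)) = 1551 + (326/1045 + 135/613) = 1551 + 340913/640585 = 993888248/640585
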